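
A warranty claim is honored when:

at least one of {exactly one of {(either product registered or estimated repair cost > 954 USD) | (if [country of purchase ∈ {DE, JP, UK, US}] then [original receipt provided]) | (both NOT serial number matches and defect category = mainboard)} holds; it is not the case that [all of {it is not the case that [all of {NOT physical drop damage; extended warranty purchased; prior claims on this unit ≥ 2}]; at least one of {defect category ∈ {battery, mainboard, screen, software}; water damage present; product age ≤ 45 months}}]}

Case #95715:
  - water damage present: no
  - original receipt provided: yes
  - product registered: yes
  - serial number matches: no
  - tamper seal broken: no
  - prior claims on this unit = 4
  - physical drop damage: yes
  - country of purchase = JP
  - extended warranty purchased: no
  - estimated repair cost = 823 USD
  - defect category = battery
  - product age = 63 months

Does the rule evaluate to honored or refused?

Atomic conditions:
  product registered: yes → true
  estimated repair cost > 954 USD: 823 > 954 is false
  country of purchase ∈ {DE, JP, UK, US}: JP is in the set → true
  original receipt provided: yes → true
  NOT serial number matches: no → true
  defect category = mainboard: battery == mainboard is false
  NOT physical drop damage: yes → false
  extended warranty purchased: no → false
  prior claims on this unit ≥ 2: 4 ≥ 2 is true
  defect category ∈ {battery, mainboard, screen, software}: battery is in the set → true
  water damage present: no → false
  product age ≤ 45 months: 63 ≤ 45 is false
Combine:
[1.1] true OR false = true
[1.2] true → true = true
[1.3] true AND false = false
[1] exactly-one(true, true, false) = false
[2.1.1.1] false AND false AND true = false
[2.1.1] NOT false = true
[2.1.2] true OR false OR false = true
[2.1] true AND true = true
[2] NOT true = false
[root] false OR false = false
Overall: false → refused

Refused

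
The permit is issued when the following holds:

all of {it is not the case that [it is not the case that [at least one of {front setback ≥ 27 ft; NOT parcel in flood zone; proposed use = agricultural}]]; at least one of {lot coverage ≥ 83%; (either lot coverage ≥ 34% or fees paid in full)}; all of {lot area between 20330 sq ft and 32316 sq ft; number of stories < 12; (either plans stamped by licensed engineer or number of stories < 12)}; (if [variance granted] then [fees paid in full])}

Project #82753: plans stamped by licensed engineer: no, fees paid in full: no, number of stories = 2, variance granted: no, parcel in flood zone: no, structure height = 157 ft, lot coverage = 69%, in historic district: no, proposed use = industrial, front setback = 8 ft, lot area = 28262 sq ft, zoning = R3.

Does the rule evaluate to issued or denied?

Issued

Atomic conditions:
  front setback ≥ 27 ft: 8 ≥ 27 is false
  NOT parcel in flood zone: no → true
  proposed use = agricultural: industrial == agricultural is false
  lot coverage ≥ 83%: 69 ≥ 83 is false
  lot coverage ≥ 34%: 69 ≥ 34 is true
  fees paid in full: no → false
  lot area between 20330 sq ft and 32316 sq ft: 28262 in [20330, 32316] is true
  number of stories < 12: 2 < 12 is true
  plans stamped by licensed engineer: no → false
  variance granted: no → false
Combine:
[1.1.1] false OR true OR false = true
[1.1] NOT true = false
[1] NOT false = true
[2.2] true OR false = true
[2] false OR true = true
[3.3] false OR true = true
[3] true AND true AND true = true
[4] false → false (antecedent false ⇒ implication holds) = true
[root] true AND true AND true AND true = true
Overall: true → issued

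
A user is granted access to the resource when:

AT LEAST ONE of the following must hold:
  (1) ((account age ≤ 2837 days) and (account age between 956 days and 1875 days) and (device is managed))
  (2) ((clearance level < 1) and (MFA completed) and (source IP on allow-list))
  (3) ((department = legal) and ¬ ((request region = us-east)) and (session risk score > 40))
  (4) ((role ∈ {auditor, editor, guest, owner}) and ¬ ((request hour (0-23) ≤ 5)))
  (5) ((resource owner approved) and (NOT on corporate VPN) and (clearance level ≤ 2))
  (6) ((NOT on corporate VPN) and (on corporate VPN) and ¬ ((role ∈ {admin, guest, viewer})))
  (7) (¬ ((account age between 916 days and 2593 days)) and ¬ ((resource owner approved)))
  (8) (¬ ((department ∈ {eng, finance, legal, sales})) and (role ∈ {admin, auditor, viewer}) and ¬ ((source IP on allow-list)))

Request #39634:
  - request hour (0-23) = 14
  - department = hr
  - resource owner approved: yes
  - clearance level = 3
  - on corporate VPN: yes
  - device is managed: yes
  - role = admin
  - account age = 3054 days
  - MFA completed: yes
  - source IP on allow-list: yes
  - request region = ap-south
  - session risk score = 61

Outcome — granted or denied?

Atomic conditions:
  account age ≤ 2837 days: 3054 ≤ 2837 is false
  account age between 956 days and 1875 days: 3054 in [956, 1875] is false
  device is managed: yes → true
  clearance level < 1: 3 < 1 is false
  MFA completed: yes → true
  source IP on allow-list: yes → true
  department = legal: hr == legal is false
  request region = us-east: ap-south == us-east is false
  session risk score > 40: 61 > 40 is true
  role ∈ {auditor, editor, guest, owner}: admin is not in the set → false
  request hour (0-23) ≤ 5: 14 ≤ 5 is false
  resource owner approved: yes → true
  NOT on corporate VPN: yes → false
  clearance level ≤ 2: 3 ≤ 2 is false
  on corporate VPN: yes → true
  role ∈ {admin, guest, viewer}: admin is in the set → true
  account age between 916 days and 2593 days: 3054 in [916, 2593] is false
  department ∈ {eng, finance, legal, sales}: hr is not in the set → false
  role ∈ {admin, auditor, viewer}: admin is in the set → true
Combine:
[1] false AND false AND true = false
[2] false AND true AND true = false
[3.2] NOT false = true
[3] false AND true AND true = false
[4.2] NOT false = true
[4] false AND true = false
[5] true AND false AND false = false
[6.3] NOT true = false
[6] false AND true AND false = false
[7.1] NOT false = true
[7.2] NOT true = false
[7] true AND false = false
[8.1] NOT false = true
[8.3] NOT true = false
[8] true AND true AND false = false
[root] false OR false OR false OR false OR false OR false OR false OR false = false
Overall: false → denied

Denied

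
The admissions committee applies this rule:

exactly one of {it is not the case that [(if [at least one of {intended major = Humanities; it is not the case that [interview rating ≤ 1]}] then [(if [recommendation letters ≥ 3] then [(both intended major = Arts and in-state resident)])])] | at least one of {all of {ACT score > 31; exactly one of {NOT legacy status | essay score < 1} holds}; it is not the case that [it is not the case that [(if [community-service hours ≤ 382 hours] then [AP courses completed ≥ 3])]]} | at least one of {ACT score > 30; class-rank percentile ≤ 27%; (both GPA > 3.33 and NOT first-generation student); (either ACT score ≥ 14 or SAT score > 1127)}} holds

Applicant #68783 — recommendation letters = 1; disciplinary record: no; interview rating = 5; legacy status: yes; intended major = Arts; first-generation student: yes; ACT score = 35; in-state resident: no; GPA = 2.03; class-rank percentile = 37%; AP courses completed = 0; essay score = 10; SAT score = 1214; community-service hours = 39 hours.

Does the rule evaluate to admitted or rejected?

Atomic conditions:
  intended major = Humanities: Arts == Humanities is false
  interview rating ≤ 1: 5 ≤ 1 is false
  recommendation letters ≥ 3: 1 ≥ 3 is false
  intended major = Arts: Arts == Arts is true
  in-state resident: no → false
  ACT score > 31: 35 > 31 is true
  NOT legacy status: yes → false
  essay score < 1: 10 < 1 is false
  community-service hours ≤ 382 hours: 39 ≤ 382 is true
  AP courses completed ≥ 3: 0 ≥ 3 is false
  ACT score > 30: 35 > 30 is true
  class-rank percentile ≤ 27%: 37 ≤ 27 is false
  GPA > 3.33: 2.03 > 3.33 is false
  NOT first-generation student: yes → false
  ACT score ≥ 14: 35 ≥ 14 is true
  SAT score > 1127: 1214 > 1127 is true
Combine:
[1.1.1.2] NOT false = true
[1.1.1] false OR true = true
[1.1.2.2] true AND false = false
[1.1.2] false → false (antecedent false ⇒ implication holds) = true
[1.1] true → true = true
[1] NOT true = false
[2.1.2] exactly-one(false, false) = false
[2.1] true AND false = false
[2.2.1.1] true → false = false
[2.2.1] NOT false = true
[2.2] NOT true = false
[2] false OR false = false
[3.3] false AND false = false
[3.4] true OR true = true
[3] true OR false OR false OR true = true
[root] exactly-one(false, false, true) = true
Overall: true → admitted

Admitted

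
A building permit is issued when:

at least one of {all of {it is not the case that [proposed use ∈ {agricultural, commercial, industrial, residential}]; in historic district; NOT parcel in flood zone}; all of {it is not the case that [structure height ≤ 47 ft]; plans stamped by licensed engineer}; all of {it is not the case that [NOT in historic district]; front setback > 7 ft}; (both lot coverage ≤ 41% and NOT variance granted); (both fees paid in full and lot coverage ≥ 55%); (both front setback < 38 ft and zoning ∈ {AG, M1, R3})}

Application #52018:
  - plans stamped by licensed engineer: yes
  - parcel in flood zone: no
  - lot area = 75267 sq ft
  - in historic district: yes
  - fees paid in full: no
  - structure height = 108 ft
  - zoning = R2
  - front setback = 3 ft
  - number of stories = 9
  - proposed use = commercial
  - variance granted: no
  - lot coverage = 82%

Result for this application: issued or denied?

Issued

Atomic conditions:
  proposed use ∈ {agricultural, commercial, industrial, residential}: commercial is in the set → true
  in historic district: yes → true
  NOT parcel in flood zone: no → true
  structure height ≤ 47 ft: 108 ≤ 47 is false
  plans stamped by licensed engineer: yes → true
  NOT in historic district: yes → false
  front setback > 7 ft: 3 > 7 is false
  lot coverage ≤ 41%: 82 ≤ 41 is false
  NOT variance granted: no → true
  fees paid in full: no → false
  lot coverage ≥ 55%: 82 ≥ 55 is true
  front setback < 38 ft: 3 < 38 is true
  zoning ∈ {AG, M1, R3}: R2 is not in the set → false
Combine:
[1.1] NOT true = false
[1] false AND true AND true = false
[2.1] NOT false = true
[2] true AND true = true
[3.1] NOT false = true
[3] true AND false = false
[4] false AND true = false
[5] false AND true = false
[6] true AND false = false
[root] false OR true OR false OR false OR false OR false = true
Overall: true → issued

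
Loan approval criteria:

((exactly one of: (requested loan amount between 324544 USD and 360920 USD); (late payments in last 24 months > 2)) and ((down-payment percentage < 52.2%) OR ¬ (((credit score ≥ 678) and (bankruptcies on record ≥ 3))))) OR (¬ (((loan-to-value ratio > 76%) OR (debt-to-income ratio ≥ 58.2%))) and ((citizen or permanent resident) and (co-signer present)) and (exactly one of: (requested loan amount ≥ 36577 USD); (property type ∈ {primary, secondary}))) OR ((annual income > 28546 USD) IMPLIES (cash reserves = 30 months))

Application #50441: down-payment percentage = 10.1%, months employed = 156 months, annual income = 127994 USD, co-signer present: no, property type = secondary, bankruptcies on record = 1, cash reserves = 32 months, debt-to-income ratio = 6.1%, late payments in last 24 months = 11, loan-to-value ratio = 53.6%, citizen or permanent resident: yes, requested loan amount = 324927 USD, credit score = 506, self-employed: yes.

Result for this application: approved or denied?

Atomic conditions:
  requested loan amount between 324544 USD and 360920 USD: 324927 in [324544, 360920] is true
  late payments in last 24 months > 2: 11 > 2 is true
  down-payment percentage < 52.2%: 10.1 < 52.2 is true
  credit score ≥ 678: 506 ≥ 678 is false
  bankruptcies on record ≥ 3: 1 ≥ 3 is false
  loan-to-value ratio > 76%: 53.6 > 76 is false
  debt-to-income ratio ≥ 58.2%: 6.1 ≥ 58.2 is false
  citizen or permanent resident: yes → true
  co-signer present: no → false
  requested loan amount ≥ 36577 USD: 324927 ≥ 36577 is true
  property type ∈ {primary, secondary}: secondary is in the set → true
  annual income > 28546 USD: 127994 > 28546 is true
  cash reserves = 30 months: 32 == 30 is false
Combine:
[1.1] exactly-one(true, true) = false
[1.2.2.1] false AND false = false
[1.2.2] NOT false = true
[1.2] true OR true = true
[1] false AND true = false
[2.1.1] false OR false = false
[2.1] NOT false = true
[2.2] true AND false = false
[2.3] exactly-one(true, true) = false
[2] true AND false AND false = false
[3] true → false = false
[root] false OR false OR false = false
Overall: false → denied

Denied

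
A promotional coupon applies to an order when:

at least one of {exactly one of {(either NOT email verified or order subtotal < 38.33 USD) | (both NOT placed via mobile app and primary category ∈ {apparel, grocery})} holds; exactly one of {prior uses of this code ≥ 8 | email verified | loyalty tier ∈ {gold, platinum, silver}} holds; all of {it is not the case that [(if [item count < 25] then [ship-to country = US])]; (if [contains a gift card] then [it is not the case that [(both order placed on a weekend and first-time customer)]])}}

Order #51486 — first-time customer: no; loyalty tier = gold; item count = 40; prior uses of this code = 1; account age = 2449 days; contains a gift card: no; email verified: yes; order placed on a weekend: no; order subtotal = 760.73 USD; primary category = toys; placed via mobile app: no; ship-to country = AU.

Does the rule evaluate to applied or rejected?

Rejected

Atomic conditions:
  NOT email verified: yes → false
  order subtotal < 38.33 USD: 760.73 < 38.33 is false
  NOT placed via mobile app: no → true
  primary category ∈ {apparel, grocery}: toys is not in the set → false
  prior uses of this code ≥ 8: 1 ≥ 8 is false
  email verified: yes → true
  loyalty tier ∈ {gold, platinum, silver}: gold is in the set → true
  item count < 25: 40 < 25 is false
  ship-to country = US: AU == US is false
  contains a gift card: no → false
  order placed on a weekend: no → false
  first-time customer: no → false
Combine:
[1.1] false OR false = false
[1.2] true AND false = false
[1] exactly-one(false, false) = false
[2] exactly-one(false, true, true) = false
[3.1.1] false → false (antecedent false ⇒ implication holds) = true
[3.1] NOT true = false
[3.2.2.1] false AND false = false
[3.2.2] NOT false = true
[3.2] false → true (antecedent false ⇒ implication holds) = true
[3] false AND true = false
[root] false OR false OR false = false
Overall: false → rejected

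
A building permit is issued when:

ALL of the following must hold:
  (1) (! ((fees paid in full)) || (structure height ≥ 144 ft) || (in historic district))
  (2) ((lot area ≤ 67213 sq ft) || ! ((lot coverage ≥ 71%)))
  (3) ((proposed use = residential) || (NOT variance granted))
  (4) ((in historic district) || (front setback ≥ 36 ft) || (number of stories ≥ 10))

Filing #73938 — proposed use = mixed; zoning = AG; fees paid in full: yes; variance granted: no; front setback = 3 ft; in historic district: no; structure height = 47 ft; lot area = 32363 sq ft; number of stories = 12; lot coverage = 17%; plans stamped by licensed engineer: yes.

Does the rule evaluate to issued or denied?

Atomic conditions:
  fees paid in full: yes → true
  structure height ≥ 144 ft: 47 ≥ 144 is false
  in historic district: no → false
  lot area ≤ 67213 sq ft: 32363 ≤ 67213 is true
  lot coverage ≥ 71%: 17 ≥ 71 is false
  proposed use = residential: mixed == residential is false
  NOT variance granted: no → true
  front setback ≥ 36 ft: 3 ≥ 36 is false
  number of stories ≥ 10: 12 ≥ 10 is true
Combine:
[1.1] NOT true = false
[1] false OR false OR false = false
[2.2] NOT false = true
[2] true OR true = true
[3] false OR true = true
[4] false OR false OR true = true
[root] false AND true AND true AND true = false
Overall: false → denied

Denied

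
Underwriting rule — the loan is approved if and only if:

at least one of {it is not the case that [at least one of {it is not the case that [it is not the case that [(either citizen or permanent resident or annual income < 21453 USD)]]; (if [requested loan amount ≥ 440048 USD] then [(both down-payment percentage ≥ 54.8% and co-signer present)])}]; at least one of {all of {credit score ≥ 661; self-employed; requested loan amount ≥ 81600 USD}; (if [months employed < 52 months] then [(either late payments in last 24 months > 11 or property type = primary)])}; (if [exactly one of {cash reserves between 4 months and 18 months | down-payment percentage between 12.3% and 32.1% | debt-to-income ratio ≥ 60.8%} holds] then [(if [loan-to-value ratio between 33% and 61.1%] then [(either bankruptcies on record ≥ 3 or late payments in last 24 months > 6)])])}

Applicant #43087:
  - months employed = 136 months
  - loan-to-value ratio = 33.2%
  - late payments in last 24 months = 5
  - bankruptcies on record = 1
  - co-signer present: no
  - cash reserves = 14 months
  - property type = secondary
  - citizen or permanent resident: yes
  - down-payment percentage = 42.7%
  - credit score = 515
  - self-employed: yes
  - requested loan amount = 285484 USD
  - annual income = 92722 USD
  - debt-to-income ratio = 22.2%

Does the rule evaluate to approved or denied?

Approved

Atomic conditions:
  citizen or permanent resident: yes → true
  annual income < 21453 USD: 92722 < 21453 is false
  requested loan amount ≥ 440048 USD: 285484 ≥ 440048 is false
  down-payment percentage ≥ 54.8%: 42.7 ≥ 54.8 is false
  co-signer present: no → false
  credit score ≥ 661: 515 ≥ 661 is false
  self-employed: yes → true
  requested loan amount ≥ 81600 USD: 285484 ≥ 81600 is true
  months employed < 52 months: 136 < 52 is false
  late payments in last 24 months > 11: 5 > 11 is false
  property type = primary: secondary == primary is false
  cash reserves between 4 months and 18 months: 14 in [4, 18] is true
  down-payment percentage between 12.3% and 32.1%: 42.7 in [12.3, 32.1] is false
  debt-to-income ratio ≥ 60.8%: 22.2 ≥ 60.8 is false
  loan-to-value ratio between 33% and 61.1%: 33.2 in [33, 61.1] is true
  bankruptcies on record ≥ 3: 1 ≥ 3 is false
  late payments in last 24 months > 6: 5 > 6 is false
Combine:
[1.1.1.1.1] true OR false = true
[1.1.1.1] NOT true = false
[1.1.1] NOT false = true
[1.1.2.2] false AND false = false
[1.1.2] false → false (antecedent false ⇒ implication holds) = true
[1.1] true OR true = true
[1] NOT true = false
[2.1] false AND true AND true = false
[2.2.2] false OR false = false
[2.2] false → false (antecedent false ⇒ implication holds) = true
[2] false OR true = true
[3.1] exactly-one(true, false, false) = true
[3.2.2] false OR false = false
[3.2] true → false = false
[3] true → false = false
[root] false OR true OR false = true
Overall: true → approved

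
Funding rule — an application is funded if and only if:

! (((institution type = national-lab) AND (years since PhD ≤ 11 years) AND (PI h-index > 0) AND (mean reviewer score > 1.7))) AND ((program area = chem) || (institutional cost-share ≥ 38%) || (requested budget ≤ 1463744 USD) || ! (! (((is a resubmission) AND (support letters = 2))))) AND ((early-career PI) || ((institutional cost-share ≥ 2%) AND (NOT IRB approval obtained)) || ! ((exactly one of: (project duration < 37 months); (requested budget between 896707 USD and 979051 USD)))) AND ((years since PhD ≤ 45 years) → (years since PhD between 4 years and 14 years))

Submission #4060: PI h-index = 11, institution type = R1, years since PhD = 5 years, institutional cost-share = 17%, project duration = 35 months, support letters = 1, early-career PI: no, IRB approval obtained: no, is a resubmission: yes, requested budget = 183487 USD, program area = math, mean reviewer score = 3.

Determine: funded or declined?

Atomic conditions:
  institution type = national-lab: R1 == national-lab is false
  years since PhD ≤ 11 years: 5 ≤ 11 is true
  PI h-index > 0: 11 > 0 is true
  mean reviewer score > 1.7: 3 > 1.7 is true
  program area = chem: math == chem is false
  institutional cost-share ≥ 38%: 17 ≥ 38 is false
  requested budget ≤ 1463744 USD: 183487 ≤ 1463744 is true
  is a resubmission: yes → true
  support letters = 2: 1 == 2 is false
  early-career PI: no → false
  institutional cost-share ≥ 2%: 17 ≥ 2 is true
  NOT IRB approval obtained: no → true
  project duration < 37 months: 35 < 37 is true
  requested budget between 896707 USD and 979051 USD: 183487 in [896707, 979051] is false
  years since PhD ≤ 45 years: 5 ≤ 45 is true
  years since PhD between 4 years and 14 years: 5 in [4, 14] is true
Combine:
[1.1] false AND true AND true AND true = false
[1] NOT false = true
[2.4.1.1] true AND false = false
[2.4.1] NOT false = true
[2.4] NOT true = false
[2] false OR false OR true OR false = true
[3.2] true AND true = true
[3.3.1] exactly-one(true, false) = true
[3.3] NOT true = false
[3] false OR true OR false = true
[4] true → true = true
[root] true AND true AND true AND true = true
Overall: true → funded

Funded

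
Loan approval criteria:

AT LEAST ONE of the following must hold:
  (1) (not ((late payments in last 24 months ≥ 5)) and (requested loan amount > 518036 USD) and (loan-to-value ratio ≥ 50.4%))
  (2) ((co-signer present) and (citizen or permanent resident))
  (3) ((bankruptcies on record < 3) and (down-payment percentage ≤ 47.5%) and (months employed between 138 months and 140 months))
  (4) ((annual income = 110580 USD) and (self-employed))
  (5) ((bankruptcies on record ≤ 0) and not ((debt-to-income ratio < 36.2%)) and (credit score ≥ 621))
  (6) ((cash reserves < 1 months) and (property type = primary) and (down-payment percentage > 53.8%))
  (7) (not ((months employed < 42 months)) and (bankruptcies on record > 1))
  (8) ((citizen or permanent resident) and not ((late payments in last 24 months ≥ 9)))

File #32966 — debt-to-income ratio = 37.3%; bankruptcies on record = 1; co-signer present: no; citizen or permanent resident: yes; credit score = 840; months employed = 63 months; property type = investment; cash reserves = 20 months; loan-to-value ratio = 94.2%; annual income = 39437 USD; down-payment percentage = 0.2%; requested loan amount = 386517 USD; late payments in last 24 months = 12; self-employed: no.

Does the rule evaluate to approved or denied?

Denied

Atomic conditions:
  late payments in last 24 months ≥ 5: 12 ≥ 5 is true
  requested loan amount > 518036 USD: 386517 > 518036 is false
  loan-to-value ratio ≥ 50.4%: 94.2 ≥ 50.4 is true
  co-signer present: no → false
  citizen or permanent resident: yes → true
  bankruptcies on record < 3: 1 < 3 is true
  down-payment percentage ≤ 47.5%: 0.2 ≤ 47.5 is true
  months employed between 138 months and 140 months: 63 in [138, 140] is false
  annual income = 110580 USD: 39437 == 110580 is false
  self-employed: no → false
  bankruptcies on record ≤ 0: 1 ≤ 0 is false
  debt-to-income ratio < 36.2%: 37.3 < 36.2 is false
  credit score ≥ 621: 840 ≥ 621 is true
  cash reserves < 1 months: 20 < 1 is false
  property type = primary: investment == primary is false
  down-payment percentage > 53.8%: 0.2 > 53.8 is false
  months employed < 42 months: 63 < 42 is false
  bankruptcies on record > 1: 1 > 1 is false
  late payments in last 24 months ≥ 9: 12 ≥ 9 is true
Combine:
[1.1] NOT true = false
[1] false AND false AND true = false
[2] false AND true = false
[3] true AND true AND false = false
[4] false AND false = false
[5.2] NOT false = true
[5] false AND true AND true = false
[6] false AND false AND false = false
[7.1] NOT false = true
[7] true AND false = false
[8.2] NOT true = false
[8] true AND false = false
[root] false OR false OR false OR false OR false OR false OR false OR false = false
Overall: false → denied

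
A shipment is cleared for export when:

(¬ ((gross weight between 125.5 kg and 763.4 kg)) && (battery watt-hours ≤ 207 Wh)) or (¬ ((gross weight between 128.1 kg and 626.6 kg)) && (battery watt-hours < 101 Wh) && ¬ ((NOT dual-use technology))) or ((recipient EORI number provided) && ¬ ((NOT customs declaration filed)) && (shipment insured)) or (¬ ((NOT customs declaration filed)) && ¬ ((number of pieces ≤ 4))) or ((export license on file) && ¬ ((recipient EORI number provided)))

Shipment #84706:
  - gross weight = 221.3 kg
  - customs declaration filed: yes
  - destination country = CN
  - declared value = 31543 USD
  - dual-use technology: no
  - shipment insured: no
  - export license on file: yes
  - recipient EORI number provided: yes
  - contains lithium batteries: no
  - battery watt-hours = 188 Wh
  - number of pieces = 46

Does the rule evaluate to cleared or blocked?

Atomic conditions:
  gross weight between 125.5 kg and 763.4 kg: 221.3 in [125.5, 763.4] is true
  battery watt-hours ≤ 207 Wh: 188 ≤ 207 is true
  gross weight between 128.1 kg and 626.6 kg: 221.3 in [128.1, 626.6] is true
  battery watt-hours < 101 Wh: 188 < 101 is false
  NOT dual-use technology: no → true
  recipient EORI number provided: yes → true
  NOT customs declaration filed: yes → false
  shipment insured: no → false
  number of pieces ≤ 4: 46 ≤ 4 is false
  export license on file: yes → true
Combine:
[1.1] NOT true = false
[1] false AND true = false
[2.1] NOT true = false
[2.3] NOT true = false
[2] false AND false AND false = false
[3.2] NOT false = true
[3] true AND true AND false = false
[4.1] NOT false = true
[4.2] NOT false = true
[4] true AND true = true
[5.2] NOT true = false
[5] true AND false = false
[root] false OR false OR false OR true OR false = true
Overall: true → cleared

Cleared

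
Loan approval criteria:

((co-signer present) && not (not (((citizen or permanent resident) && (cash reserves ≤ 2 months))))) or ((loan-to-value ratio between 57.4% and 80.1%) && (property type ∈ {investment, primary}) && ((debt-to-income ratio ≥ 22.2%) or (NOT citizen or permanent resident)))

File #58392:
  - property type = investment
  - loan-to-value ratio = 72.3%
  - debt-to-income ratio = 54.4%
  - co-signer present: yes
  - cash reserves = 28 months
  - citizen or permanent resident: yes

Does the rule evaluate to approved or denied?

Atomic conditions:
  co-signer present: yes → true
  citizen or permanent resident: yes → true
  cash reserves ≤ 2 months: 28 ≤ 2 is false
  loan-to-value ratio between 57.4% and 80.1%: 72.3 in [57.4, 80.1] is true
  property type ∈ {investment, primary}: investment is in the set → true
  debt-to-income ratio ≥ 22.2%: 54.4 ≥ 22.2 is true
  NOT citizen or permanent resident: yes → false
Combine:
[1.2.1.1] true AND false = false
[1.2.1] NOT false = true
[1.2] NOT true = false
[1] true AND false = false
[2.3] true OR false = true
[2] true AND true AND true = true
[root] false OR true = true
Overall: true → approved

Approved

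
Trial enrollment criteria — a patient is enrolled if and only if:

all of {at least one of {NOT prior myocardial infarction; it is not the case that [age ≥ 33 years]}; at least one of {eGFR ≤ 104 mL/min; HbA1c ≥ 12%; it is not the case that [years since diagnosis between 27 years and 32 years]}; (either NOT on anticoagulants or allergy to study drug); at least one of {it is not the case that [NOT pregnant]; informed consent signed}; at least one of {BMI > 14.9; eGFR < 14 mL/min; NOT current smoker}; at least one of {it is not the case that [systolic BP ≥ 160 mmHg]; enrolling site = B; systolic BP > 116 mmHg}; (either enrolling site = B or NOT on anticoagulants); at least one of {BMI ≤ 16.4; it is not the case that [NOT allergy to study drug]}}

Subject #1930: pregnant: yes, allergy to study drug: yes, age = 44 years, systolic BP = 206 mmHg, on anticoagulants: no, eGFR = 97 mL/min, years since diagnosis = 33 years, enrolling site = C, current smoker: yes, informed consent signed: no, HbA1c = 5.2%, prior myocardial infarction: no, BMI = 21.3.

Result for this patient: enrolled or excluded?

Enrolled

Atomic conditions:
  NOT prior myocardial infarction: no → true
  age ≥ 33 years: 44 ≥ 33 is true
  eGFR ≤ 104 mL/min: 97 ≤ 104 is true
  HbA1c ≥ 12%: 5.2 ≥ 12 is false
  years since diagnosis between 27 years and 32 years: 33 in [27, 32] is false
  NOT on anticoagulants: no → true
  allergy to study drug: yes → true
  NOT pregnant: yes → false
  informed consent signed: no → false
  BMI > 14.9: 21.3 > 14.9 is true
  eGFR < 14 mL/min: 97 < 14 is false
  NOT current smoker: yes → false
  systolic BP ≥ 160 mmHg: 206 ≥ 160 is true
  enrolling site = B: C == B is false
  systolic BP > 116 mmHg: 206 > 116 is true
  BMI ≤ 16.4: 21.3 ≤ 16.4 is false
  NOT allergy to study drug: yes → false
Combine:
[1.2] NOT true = false
[1] true OR false = true
[2.3] NOT false = true
[2] true OR false OR true = true
[3] true OR true = true
[4.1] NOT false = true
[4] true OR false = true
[5] true OR false OR false = true
[6.1] NOT true = false
[6] false OR false OR true = true
[7] false OR true = true
[8.2] NOT false = true
[8] false OR true = true
[root] true AND true AND true AND true AND true AND true AND true AND true = true
Overall: true → enrolled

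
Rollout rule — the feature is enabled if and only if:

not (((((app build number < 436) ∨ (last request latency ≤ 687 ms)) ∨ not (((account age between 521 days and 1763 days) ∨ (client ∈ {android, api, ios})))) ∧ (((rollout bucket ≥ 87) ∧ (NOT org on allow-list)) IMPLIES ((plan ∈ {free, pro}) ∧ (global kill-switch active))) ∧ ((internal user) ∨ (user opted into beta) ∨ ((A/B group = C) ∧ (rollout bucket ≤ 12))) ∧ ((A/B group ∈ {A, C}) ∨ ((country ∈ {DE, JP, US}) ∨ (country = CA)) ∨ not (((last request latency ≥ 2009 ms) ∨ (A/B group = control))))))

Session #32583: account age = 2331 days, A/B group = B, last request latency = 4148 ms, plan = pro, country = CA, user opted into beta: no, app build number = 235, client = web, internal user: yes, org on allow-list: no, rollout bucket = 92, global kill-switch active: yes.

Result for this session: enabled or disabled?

Disabled

Atomic conditions:
  app build number < 436: 235 < 436 is true
  last request latency ≤ 687 ms: 4148 ≤ 687 is false
  account age between 521 days and 1763 days: 2331 in [521, 1763] is false
  client ∈ {android, api, ios}: web is not in the set → false
  rollout bucket ≥ 87: 92 ≥ 87 is true
  NOT org on allow-list: no → true
  plan ∈ {free, pro}: pro is in the set → true
  global kill-switch active: yes → true
  internal user: yes → true
  user opted into beta: no → false
  A/B group = C: B == C is false
  rollout bucket ≤ 12: 92 ≤ 12 is false
  A/B group ∈ {A, C}: B is not in the set → false
  country ∈ {DE, JP, US}: CA is not in the set → false
  country = CA: CA == CA is true
  last request latency ≥ 2009 ms: 4148 ≥ 2009 is true
  A/B group = control: B == control is false
Combine:
[1.1.1] true OR false = true
[1.1.2.1] false OR false = false
[1.1.2] NOT false = true
[1.1] true OR true = true
[1.2.1] true AND true = true
[1.2.2] true AND true = true
[1.2] true → true = true
[1.3.3] false AND false = false
[1.3] true OR false OR false = true
[1.4.2] false OR true = true
[1.4.3.1] true OR false = true
[1.4.3] NOT true = false
[1.4] false OR true OR false = true
[1] true AND true AND true AND true = true
[root] NOT true = false
Overall: false → disabled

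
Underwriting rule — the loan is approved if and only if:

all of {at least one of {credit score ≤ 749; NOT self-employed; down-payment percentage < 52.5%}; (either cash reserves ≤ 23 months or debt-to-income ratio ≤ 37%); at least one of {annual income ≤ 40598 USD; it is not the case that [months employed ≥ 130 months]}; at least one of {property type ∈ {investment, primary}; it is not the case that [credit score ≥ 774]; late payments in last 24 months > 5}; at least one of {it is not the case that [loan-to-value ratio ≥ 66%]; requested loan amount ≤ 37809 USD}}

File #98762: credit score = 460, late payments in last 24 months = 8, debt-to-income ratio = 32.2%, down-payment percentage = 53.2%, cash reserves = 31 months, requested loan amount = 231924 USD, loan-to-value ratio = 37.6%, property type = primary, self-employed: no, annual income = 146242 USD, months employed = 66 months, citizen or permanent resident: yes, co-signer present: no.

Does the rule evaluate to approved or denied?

Approved

Atomic conditions:
  credit score ≤ 749: 460 ≤ 749 is true
  NOT self-employed: no → true
  down-payment percentage < 52.5%: 53.2 < 52.5 is false
  cash reserves ≤ 23 months: 31 ≤ 23 is false
  debt-to-income ratio ≤ 37%: 32.2 ≤ 37 is true
  annual income ≤ 40598 USD: 146242 ≤ 40598 is false
  months employed ≥ 130 months: 66 ≥ 130 is false
  property type ∈ {investment, primary}: primary is in the set → true
  credit score ≥ 774: 460 ≥ 774 is false
  late payments in last 24 months > 5: 8 > 5 is true
  loan-to-value ratio ≥ 66%: 37.6 ≥ 66 is false
  requested loan amount ≤ 37809 USD: 231924 ≤ 37809 is false
Combine:
[1] true OR true OR false = true
[2] false OR true = true
[3.2] NOT false = true
[3] false OR true = true
[4.2] NOT false = true
[4] true OR true OR true = true
[5.1] NOT false = true
[5] true OR false = true
[root] true AND true AND true AND true AND true = true
Overall: true → approved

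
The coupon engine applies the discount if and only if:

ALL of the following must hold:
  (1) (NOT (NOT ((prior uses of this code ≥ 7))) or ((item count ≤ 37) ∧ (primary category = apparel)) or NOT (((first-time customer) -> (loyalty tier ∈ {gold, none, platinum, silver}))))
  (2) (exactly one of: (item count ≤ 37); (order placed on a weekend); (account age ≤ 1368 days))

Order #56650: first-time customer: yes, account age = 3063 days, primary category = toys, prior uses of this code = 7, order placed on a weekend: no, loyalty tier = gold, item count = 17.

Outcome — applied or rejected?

Atomic conditions:
  prior uses of this code ≥ 7: 7 ≥ 7 is true
  item count ≤ 37: 17 ≤ 37 is true
  primary category = apparel: toys == apparel is false
  first-time customer: yes → true
  loyalty tier ∈ {gold, none, platinum, silver}: gold is in the set → true
  order placed on a weekend: no → false
  account age ≤ 1368 days: 3063 ≤ 1368 is false
Combine:
[1.1.1] NOT true = false
[1.1] NOT false = true
[1.2] true AND false = false
[1.3.1] true → true = true
[1.3] NOT true = false
[1] true OR false OR false = true
[2] exactly-one(true, false, false) = true
[root] true AND true = true
Overall: true → applied

Applied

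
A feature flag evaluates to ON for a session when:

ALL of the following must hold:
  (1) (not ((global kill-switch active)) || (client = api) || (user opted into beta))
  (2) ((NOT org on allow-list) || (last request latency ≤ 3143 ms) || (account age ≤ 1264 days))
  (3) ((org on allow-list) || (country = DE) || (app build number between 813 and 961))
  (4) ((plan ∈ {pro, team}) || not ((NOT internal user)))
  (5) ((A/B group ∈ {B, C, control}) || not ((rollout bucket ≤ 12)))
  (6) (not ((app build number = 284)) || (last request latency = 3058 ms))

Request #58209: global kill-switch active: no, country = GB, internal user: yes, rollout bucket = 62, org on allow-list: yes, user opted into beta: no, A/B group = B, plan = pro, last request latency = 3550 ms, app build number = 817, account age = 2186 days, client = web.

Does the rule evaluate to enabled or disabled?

Disabled

Atomic conditions:
  global kill-switch active: no → false
  client = api: web == api is false
  user opted into beta: no → false
  NOT org on allow-list: yes → false
  last request latency ≤ 3143 ms: 3550 ≤ 3143 is false
  account age ≤ 1264 days: 2186 ≤ 1264 is false
  org on allow-list: yes → true
  country = DE: GB == DE is false
  app build number between 813 and 961: 817 in [813, 961] is true
  plan ∈ {pro, team}: pro is in the set → true
  NOT internal user: yes → false
  A/B group ∈ {B, C, control}: B is in the set → true
  rollout bucket ≤ 12: 62 ≤ 12 is false
  app build number = 284: 817 == 284 is false
  last request latency = 3058 ms: 3550 == 3058 is false
Combine:
[1.1] NOT false = true
[1] true OR false OR false = true
[2] false OR false OR false = false
[3] true OR false OR true = true
[4.2] NOT false = true
[4] true OR true = true
[5.2] NOT false = true
[5] true OR true = true
[6.1] NOT false = true
[6] true OR false = true
[root] true AND false AND true AND true AND true AND true = false
Overall: false → disabled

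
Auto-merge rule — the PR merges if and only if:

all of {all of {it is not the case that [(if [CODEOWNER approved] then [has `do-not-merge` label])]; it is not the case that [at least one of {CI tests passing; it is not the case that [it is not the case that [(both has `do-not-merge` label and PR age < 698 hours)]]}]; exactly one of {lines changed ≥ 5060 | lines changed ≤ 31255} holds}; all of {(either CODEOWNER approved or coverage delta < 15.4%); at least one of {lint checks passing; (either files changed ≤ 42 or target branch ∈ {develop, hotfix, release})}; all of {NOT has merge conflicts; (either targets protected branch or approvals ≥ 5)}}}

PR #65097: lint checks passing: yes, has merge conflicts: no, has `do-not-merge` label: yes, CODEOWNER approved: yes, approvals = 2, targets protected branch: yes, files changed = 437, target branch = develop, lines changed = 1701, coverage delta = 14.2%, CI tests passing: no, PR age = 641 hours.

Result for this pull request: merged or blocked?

Blocked

Atomic conditions:
  CODEOWNER approved: yes → true
  has `do-not-merge` label: yes → true
  CI tests passing: no → false
  PR age < 698 hours: 641 < 698 is true
  lines changed ≥ 5060: 1701 ≥ 5060 is false
  lines changed ≤ 31255: 1701 ≤ 31255 is true
  coverage delta < 15.4%: 14.2 < 15.4 is true
  lint checks passing: yes → true
  files changed ≤ 42: 437 ≤ 42 is false
  target branch ∈ {develop, hotfix, release}: develop is in the set → true
  NOT has merge conflicts: no → true
  targets protected branch: yes → true
  approvals ≥ 5: 2 ≥ 5 is false
Combine:
[1.1.1] true → true = true
[1.1] NOT true = false
[1.2.1.2.1.1] true AND true = true
[1.2.1.2.1] NOT true = false
[1.2.1.2] NOT false = true
[1.2.1] false OR true = true
[1.2] NOT true = false
[1.3] exactly-one(false, true) = true
[1] false AND false AND true = false
[2.1] true OR true = true
[2.2.2] false OR true = true
[2.2] true OR true = true
[2.3.2] true OR false = true
[2.3] true AND true = true
[2] true AND true AND true = true
[root] false AND true = false
Overall: false → blocked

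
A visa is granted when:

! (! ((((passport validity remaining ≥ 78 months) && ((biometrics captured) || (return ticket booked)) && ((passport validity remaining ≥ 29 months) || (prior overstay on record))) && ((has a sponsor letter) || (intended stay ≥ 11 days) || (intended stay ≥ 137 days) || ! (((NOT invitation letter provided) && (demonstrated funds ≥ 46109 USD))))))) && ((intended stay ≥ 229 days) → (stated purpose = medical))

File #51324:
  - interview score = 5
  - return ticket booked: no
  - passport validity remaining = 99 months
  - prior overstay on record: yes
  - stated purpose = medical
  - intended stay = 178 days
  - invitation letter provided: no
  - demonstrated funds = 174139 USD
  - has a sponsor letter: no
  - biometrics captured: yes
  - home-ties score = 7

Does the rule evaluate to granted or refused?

Atomic conditions:
  passport validity remaining ≥ 78 months: 99 ≥ 78 is true
  biometrics captured: yes → true
  return ticket booked: no → false
  passport validity remaining ≥ 29 months: 99 ≥ 29 is true
  prior overstay on record: yes → true
  has a sponsor letter: no → false
  intended stay ≥ 11 days: 178 ≥ 11 is true
  intended stay ≥ 137 days: 178 ≥ 137 is true
  NOT invitation letter provided: no → true
  demonstrated funds ≥ 46109 USD: 174139 ≥ 46109 is true
  intended stay ≥ 229 days: 178 ≥ 229 is false
  stated purpose = medical: medical == medical is true
Combine:
[1.1.1.1.2] true OR false = true
[1.1.1.1.3] true OR true = true
[1.1.1.1] true AND true AND true = true
[1.1.1.2.4.1] true AND true = true
[1.1.1.2.4] NOT true = false
[1.1.1.2] false OR true OR true OR false = true
[1.1.1] true AND true = true
[1.1] NOT true = false
[1] NOT false = true
[2] false → true (antecedent false ⇒ implication holds) = true
[root] true AND true = true
Overall: true → granted

Granted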